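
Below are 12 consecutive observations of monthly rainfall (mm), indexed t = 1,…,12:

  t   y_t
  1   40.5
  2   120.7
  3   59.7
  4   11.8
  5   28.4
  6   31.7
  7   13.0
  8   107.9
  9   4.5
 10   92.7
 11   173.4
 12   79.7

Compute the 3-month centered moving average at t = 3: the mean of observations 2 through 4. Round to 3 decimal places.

64.067

Sum of periods 2–4: 120.7 + 59.7 + 11.8 = 192.2
Divide by 3: 192.2 / 3 = 64.067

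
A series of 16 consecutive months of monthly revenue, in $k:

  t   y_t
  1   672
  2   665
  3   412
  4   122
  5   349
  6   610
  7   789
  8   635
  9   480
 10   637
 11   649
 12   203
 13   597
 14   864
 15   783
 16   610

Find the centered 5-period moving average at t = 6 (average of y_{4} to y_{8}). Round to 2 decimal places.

501.00

Sum of periods 4–8: 122 + 349 + 610 + 789 + 635 = 2505
Divide by 5: 2505 / 5 = 501.00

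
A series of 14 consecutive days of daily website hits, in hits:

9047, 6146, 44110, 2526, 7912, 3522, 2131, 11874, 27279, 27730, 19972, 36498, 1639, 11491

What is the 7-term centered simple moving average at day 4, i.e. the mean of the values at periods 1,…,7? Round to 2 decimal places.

Sum of periods 1–7: 9047 + 6146 + 44110 + 2526 + 7912 + 3522 + 2131 = 75394
Divide by 7: 75394 / 7 = 10770.57

10770.57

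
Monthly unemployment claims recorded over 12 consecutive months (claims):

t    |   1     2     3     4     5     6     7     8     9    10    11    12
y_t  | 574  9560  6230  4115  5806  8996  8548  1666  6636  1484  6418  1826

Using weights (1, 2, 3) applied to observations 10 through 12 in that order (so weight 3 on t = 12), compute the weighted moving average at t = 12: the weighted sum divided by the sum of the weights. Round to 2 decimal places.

Weighted sum: 1·1484 + 2·6418 + 3·1826 = 1484 + 12836 + 5478 = 19798
Weight total: 1 + 2 + 3 = 6
WMA = 19798 / 6 = 3299.67

3299.67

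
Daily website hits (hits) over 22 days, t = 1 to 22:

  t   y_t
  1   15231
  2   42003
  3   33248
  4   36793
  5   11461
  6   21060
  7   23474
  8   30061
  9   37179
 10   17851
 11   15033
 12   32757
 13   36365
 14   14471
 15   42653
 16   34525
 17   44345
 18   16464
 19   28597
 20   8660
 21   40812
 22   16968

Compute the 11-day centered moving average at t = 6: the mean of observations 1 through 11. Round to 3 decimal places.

25763.091

Sum of periods 1–11: 15231 + 42003 + 33248 + 36793 + 11461 + 21060 + 23474 + 30061 + 37179 + 17851 + 15033 = 283394
Divide by 11: 283394 / 11 = 25763.091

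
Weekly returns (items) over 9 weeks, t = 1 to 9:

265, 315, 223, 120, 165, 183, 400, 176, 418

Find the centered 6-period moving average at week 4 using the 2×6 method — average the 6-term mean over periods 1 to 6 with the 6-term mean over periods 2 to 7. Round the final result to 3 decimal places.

Sum over 1–6: 265 + 315 + 223 + 120 + 165 + 183 = 1271
Sum over 2–7: 315 + 223 + 120 + 165 + 183 + 400 = 1406
CMA at t=4 = (1271 + 1406) / (2·6) = 2677 / 12 = 223.083

223.083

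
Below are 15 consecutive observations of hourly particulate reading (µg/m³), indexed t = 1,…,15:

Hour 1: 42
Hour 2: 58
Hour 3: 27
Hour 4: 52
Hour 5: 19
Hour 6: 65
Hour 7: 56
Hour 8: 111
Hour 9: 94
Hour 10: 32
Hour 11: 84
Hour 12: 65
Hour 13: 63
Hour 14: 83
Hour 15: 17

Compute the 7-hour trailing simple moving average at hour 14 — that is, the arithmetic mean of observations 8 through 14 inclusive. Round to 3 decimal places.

Sum of periods 8–14: 111 + 94 + 32 + 84 + 65 + 63 + 83 = 532
Divide by 7: 532 / 7 = 76.000

76.000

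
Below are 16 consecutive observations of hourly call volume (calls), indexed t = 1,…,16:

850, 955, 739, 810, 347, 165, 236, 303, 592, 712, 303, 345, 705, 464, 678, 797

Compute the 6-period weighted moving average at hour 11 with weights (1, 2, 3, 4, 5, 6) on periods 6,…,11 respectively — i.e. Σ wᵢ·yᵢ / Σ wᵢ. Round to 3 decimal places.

Weighted sum: 1·165 + 2·236 + 3·303 + 4·592 + 5·712 + 6·303 = 165 + 472 + 909 + 2368 + 3560 + 1818 = 9292
Weight total: 1 + 2 + 3 + 4 + 5 + 6 = 21
WMA = 9292 / 21 = 442.476

442.476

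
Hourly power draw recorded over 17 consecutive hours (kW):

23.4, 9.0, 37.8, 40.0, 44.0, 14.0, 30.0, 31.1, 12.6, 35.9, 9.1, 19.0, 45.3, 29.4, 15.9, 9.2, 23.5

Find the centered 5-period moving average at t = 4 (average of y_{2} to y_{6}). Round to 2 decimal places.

Sum of periods 2–6: 9.0 + 37.8 + 40.0 + 44.0 + 14.0 = 144.8
Divide by 5: 144.8 / 5 = 28.96

28.96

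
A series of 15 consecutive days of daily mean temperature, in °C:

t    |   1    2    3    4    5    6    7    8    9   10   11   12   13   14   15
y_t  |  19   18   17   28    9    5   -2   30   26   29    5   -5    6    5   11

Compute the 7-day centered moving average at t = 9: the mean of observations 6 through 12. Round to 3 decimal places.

12.571

Sum of periods 6–12: 5 + (-2) + 30 + 26 + 29 + 5 + (-5) = 88
Divide by 7: 88 / 7 = 12.571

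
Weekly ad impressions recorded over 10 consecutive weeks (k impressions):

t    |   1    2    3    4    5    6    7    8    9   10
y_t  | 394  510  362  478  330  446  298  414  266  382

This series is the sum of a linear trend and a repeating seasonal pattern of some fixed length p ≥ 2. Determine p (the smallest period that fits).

2

First differences y_{t+1} − y_t: 116, -148, 116, -148, 116, -148, …
The difference pattern repeats every 2 terms and not for any smaller step, so p = 2.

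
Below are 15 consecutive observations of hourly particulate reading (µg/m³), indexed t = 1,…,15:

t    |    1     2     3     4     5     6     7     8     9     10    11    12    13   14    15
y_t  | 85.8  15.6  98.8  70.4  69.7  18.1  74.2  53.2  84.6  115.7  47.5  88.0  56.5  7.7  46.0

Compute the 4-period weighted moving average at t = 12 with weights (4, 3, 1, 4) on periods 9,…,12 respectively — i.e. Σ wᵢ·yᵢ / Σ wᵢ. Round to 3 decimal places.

Weighted sum: 4·84.6 + 3·115.7 + 1·47.5 + 4·88.0 = 338.4 + 347.1 + 47.5 + 352.0 = 1085.0
Weight total: 4 + 3 + 1 + 4 = 12
WMA = 1085.0 / 12 = 90.417

90.417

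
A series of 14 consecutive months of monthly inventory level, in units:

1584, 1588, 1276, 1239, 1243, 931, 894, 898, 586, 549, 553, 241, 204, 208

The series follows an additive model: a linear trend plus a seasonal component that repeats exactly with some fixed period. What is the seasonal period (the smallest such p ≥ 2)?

First differences y_{t+1} − y_t: 4, -312, -37, 4, -312, -37, 4, -312, …
The difference pattern repeats every 3 terms and not for any smaller step, so p = 3.

3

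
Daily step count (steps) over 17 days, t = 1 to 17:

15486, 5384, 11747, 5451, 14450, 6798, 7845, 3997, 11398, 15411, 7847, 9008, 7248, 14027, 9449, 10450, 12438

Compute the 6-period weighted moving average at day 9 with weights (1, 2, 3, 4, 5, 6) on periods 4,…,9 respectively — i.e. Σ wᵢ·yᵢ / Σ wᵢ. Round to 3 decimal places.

8309.429

Weighted sum: 1·5451 + 2·14450 + 3·6798 + 4·7845 + 5·3997 + 6·11398 = 5451 + 28900 + 20394 + 31380 + 19985 + 68388 = 174498
Weight total: 1 + 2 + 3 + 4 + 5 + 6 = 21
WMA = 174498 / 21 = 8309.429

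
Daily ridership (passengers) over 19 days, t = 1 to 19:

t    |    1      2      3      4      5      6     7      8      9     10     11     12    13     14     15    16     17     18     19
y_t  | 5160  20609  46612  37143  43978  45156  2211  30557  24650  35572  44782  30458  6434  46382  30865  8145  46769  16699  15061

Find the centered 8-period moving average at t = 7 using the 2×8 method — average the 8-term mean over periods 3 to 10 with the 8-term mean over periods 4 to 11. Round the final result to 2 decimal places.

33120.50

Sum over 3–10: 46612 + 37143 + 43978 + 45156 + 2211 + 30557 + 24650 + 35572 = 265879
Sum over 4–11: 37143 + 43978 + 45156 + 2211 + 30557 + 24650 + 35572 + 44782 = 264049
CMA at t=7 = (265879 + 264049) / (2·8) = 529928 / 16 = 33120.50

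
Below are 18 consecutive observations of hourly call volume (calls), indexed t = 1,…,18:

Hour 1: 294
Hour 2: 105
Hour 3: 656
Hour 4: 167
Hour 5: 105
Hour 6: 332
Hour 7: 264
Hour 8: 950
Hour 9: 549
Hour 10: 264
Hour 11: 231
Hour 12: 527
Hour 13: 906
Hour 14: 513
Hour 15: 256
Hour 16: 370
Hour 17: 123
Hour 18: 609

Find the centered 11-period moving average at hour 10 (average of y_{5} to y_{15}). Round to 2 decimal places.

Sum of periods 5–15: 105 + 332 + 264 + 950 + 549 + 264 + 231 + 527 + 906 + 513 + 256 = 4897
Divide by 11: 4897 / 11 = 445.18

445.18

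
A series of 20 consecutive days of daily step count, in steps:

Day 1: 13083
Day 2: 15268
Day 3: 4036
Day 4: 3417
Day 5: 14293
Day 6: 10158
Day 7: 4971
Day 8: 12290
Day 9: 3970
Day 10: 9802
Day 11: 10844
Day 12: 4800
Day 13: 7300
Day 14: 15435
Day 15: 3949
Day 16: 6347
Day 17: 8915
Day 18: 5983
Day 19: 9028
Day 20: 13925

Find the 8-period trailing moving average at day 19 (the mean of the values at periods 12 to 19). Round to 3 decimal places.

Sum of periods 12–19: 4800 + 7300 + 15435 + 3949 + 6347 + 8915 + 5983 + 9028 = 61757
Divide by 8: 61757 / 8 = 7719.625

7719.625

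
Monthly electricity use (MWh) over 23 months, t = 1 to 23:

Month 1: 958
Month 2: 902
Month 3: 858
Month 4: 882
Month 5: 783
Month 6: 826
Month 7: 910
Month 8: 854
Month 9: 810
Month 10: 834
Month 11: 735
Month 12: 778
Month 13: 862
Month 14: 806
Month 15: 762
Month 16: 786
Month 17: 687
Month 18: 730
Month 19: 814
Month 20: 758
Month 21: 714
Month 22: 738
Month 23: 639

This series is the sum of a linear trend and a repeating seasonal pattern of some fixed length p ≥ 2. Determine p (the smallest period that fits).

6

First differences y_{t+1} − y_t: -56, -44, 24, -99, 43, 84, -56, -44, 24, -99, 43, 84, -56, -44, …
The difference pattern repeats every 6 terms and not for any smaller step, so p = 6.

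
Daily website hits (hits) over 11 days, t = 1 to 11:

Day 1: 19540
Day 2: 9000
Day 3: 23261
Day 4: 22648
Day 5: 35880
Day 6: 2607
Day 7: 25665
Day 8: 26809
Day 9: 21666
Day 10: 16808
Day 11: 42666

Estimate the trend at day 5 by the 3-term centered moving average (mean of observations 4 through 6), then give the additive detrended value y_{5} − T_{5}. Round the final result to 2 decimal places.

Trend T_5 = (22648 + 35880 + 2607) / 3 = 61135/3 = 20378.3333
Detrended value: 35880 − 20378.3333 = 15501.67

15501.67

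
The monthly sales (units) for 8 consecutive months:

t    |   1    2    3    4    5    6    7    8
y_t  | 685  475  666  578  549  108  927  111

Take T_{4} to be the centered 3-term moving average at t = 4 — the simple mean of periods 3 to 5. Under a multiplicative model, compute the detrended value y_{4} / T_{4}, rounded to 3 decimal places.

Trend T_4 = (666 + 578 + 549) / 3 = 1793/3 = 597.66667
Ratio to trend: 578 / 597.66667 = 0.967

0.967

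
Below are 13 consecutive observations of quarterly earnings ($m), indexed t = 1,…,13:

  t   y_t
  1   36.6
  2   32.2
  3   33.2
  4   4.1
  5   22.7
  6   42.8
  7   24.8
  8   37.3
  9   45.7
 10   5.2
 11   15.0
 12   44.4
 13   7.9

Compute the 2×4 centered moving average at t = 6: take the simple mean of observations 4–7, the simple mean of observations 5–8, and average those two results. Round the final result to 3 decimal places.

Sum over 4–7: 4.1 + 22.7 + 42.8 + 24.8 = 94.4
Sum over 5–8: 22.7 + 42.8 + 24.8 + 37.3 = 127.6
CMA at t=6 = (94.4 + 127.6) / (2·4) = 222.0 / 8 = 27.750

27.750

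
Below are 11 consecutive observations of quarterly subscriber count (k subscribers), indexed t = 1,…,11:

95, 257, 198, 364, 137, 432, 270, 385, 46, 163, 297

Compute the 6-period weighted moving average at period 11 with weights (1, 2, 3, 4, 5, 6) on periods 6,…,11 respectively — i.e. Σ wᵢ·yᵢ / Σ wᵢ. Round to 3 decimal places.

233.714

Weighted sum: 1·432 + 2·270 + 3·385 + 4·46 + 5·163 + 6·297 = 432 + 540 + 1155 + 184 + 815 + 1782 = 4908
Weight total: 1 + 2 + 3 + 4 + 5 + 6 = 21
WMA = 4908 / 21 = 233.714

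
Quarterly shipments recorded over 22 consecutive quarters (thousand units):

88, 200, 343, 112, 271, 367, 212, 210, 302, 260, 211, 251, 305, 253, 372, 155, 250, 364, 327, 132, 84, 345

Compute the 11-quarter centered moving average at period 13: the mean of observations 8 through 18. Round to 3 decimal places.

Sum of periods 8–18: 210 + 302 + 260 + 211 + 251 + 305 + 253 + 372 + 155 + 250 + 364 = 2933
Divide by 11: 2933 / 11 = 266.636

266.636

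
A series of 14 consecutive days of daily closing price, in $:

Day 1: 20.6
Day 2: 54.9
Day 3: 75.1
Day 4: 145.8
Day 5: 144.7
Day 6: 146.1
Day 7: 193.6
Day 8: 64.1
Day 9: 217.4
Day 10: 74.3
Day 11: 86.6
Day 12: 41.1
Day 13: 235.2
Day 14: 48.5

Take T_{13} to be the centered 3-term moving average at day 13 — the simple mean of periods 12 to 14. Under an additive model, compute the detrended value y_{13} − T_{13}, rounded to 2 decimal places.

Trend T_13 = (41.1 + 235.2 + 48.5) / 3 = 324.8/3 = 108.2667
Detrended value: 235.2 − 108.2667 = 126.93

126.93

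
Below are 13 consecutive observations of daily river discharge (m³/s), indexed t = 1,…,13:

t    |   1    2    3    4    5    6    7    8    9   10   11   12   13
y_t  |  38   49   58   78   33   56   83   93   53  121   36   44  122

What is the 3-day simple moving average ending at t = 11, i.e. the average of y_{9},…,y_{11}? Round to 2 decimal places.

70.00

Sum of periods 9–11: 53 + 121 + 36 = 210
Divide by 3: 210 / 3 = 70.00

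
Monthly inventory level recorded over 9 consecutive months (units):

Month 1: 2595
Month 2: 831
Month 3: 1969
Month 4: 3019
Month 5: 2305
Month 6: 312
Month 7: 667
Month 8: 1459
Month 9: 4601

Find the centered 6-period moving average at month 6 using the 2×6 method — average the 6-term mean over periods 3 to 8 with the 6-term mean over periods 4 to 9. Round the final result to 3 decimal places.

Sum over 3–8: 1969 + 3019 + 2305 + 312 + 667 + 1459 = 9731
Sum over 4–9: 3019 + 2305 + 312 + 667 + 1459 + 4601 = 12363
CMA at t=6 = (9731 + 12363) / (2·6) = 22094 / 12 = 1841.167

1841.167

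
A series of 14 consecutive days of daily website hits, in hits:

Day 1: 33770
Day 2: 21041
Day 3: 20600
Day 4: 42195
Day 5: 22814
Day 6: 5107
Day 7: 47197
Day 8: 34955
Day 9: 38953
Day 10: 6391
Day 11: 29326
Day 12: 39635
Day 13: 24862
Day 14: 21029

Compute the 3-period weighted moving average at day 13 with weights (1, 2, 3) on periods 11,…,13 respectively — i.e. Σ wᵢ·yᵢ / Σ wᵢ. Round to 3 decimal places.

Weighted sum: 1·29326 + 2·39635 + 3·24862 = 29326 + 79270 + 74586 = 183182
Weight total: 1 + 2 + 3 = 6
WMA = 183182 / 6 = 30530.333

30530.333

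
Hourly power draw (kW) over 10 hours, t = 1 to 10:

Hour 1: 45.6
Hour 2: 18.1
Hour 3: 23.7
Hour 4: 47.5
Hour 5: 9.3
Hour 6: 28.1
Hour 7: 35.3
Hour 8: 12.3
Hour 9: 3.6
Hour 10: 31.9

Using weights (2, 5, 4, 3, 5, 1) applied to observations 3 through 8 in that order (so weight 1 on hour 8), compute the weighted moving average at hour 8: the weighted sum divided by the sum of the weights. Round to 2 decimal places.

29.76

Weighted sum: 2·23.7 + 5·47.5 + 4·9.3 + 3·28.1 + 5·35.3 + 1·12.3 = 47.4 + 237.5 + 37.2 + 84.3 + 176.5 + 12.3 = 595.2
Weight total: 2 + 5 + 4 + 3 + 5 + 1 = 20
WMA = 595.2 / 20 = 29.76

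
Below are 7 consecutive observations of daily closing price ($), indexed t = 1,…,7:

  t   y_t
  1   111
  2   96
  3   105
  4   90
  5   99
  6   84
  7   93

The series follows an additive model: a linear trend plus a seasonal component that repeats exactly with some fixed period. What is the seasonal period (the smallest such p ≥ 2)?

First differences y_{t+1} − y_t: -15, 9, -15, 9, -15, 9, …
The difference pattern repeats every 2 terms and not for any smaller step, so p = 2.

2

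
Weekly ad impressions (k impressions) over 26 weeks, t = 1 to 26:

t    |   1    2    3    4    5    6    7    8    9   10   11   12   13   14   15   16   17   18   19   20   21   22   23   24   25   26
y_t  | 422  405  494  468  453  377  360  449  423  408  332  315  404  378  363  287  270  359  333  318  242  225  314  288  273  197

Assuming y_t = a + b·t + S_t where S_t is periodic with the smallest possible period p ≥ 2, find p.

5

First differences y_{t+1} − y_t: -17, 89, -26, -15, -76, -17, 89, -26, -15, -76, -17, 89, …
The difference pattern repeats every 5 terms and not for any smaller step, so p = 5.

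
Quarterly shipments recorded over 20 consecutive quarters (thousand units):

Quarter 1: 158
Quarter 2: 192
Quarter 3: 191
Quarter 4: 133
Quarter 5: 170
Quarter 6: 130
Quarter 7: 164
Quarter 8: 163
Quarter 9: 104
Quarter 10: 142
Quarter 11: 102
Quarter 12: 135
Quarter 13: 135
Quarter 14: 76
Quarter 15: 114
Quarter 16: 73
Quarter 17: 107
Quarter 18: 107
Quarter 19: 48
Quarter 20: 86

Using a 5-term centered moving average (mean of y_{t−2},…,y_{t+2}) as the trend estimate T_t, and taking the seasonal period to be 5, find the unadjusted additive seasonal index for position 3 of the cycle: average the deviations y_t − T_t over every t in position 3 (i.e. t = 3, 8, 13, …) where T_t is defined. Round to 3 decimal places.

Season position 3 occurs at t = 3, 8, 13, 18 (where T_t is defined).
t=3: T_3 = 168.80000; y_3 − T_3 = 191 − 168.80000 = 22.20000
t=8: T_8 = 140.60000; y_8 − T_8 = 163 − 140.60000 = 22.40000
t=13: T_13 = 112.40000; y_13 − T_13 = 135 − 112.40000 = 22.60000
t=18: T_18 = 84.20000; y_18 − T_18 = 107 − 84.20000 = 22.80000
Mean deviation: (22.20000 + 22.40000 + 22.60000 + 22.80000) / 4 = 22.500

22.500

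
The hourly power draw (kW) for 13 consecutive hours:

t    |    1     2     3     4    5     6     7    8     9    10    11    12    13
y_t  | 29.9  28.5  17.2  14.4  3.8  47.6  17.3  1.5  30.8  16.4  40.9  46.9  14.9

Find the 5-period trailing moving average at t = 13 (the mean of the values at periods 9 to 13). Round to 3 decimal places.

29.980

Sum of periods 9–13: 30.8 + 16.4 + 40.9 + 46.9 + 14.9 = 149.9
Divide by 5: 149.9 / 5 = 29.980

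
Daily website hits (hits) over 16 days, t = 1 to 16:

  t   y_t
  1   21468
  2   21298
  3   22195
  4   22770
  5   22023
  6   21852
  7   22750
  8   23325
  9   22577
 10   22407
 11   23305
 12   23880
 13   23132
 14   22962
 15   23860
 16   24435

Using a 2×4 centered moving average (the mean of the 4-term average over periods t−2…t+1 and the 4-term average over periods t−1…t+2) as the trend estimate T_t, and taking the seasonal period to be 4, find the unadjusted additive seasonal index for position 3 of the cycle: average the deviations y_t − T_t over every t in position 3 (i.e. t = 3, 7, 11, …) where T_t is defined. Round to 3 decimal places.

193.167

Season position 3 occurs at t = 3, 7, 11 (where T_t is defined).
t=3: T_3 = 22002.12500; y_3 − T_3 = 22195 − 22002.12500 = 192.87500
t=7: T_7 = 22556.75000; y_7 − T_7 = 22750 − 22556.75000 = 193.25000
t=11: T_11 = 23111.62500; y_11 − T_11 = 23305 − 23111.62500 = 193.37500
Mean deviation: (192.87500 + 193.25000 + 193.37500) / 3 = 193.167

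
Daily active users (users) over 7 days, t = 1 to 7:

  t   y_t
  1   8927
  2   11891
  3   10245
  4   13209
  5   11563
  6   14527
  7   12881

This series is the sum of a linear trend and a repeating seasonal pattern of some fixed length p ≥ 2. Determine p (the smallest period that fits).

2

First differences y_{t+1} − y_t: 2964, -1646, 2964, -1646, 2964, -1646, …
The difference pattern repeats every 2 terms and not for any smaller step, so p = 2.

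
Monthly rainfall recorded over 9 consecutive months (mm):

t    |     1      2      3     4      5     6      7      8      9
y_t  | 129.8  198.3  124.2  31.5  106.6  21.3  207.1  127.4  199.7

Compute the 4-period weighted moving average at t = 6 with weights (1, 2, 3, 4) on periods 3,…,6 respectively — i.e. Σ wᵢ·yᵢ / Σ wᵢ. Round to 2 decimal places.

Weighted sum: 1·124.2 + 2·31.5 + 3·106.6 + 4·21.3 = 124.2 + 63.0 + 319.8 + 85.2 = 592.2
Weight total: 1 + 2 + 3 + 4 = 10
WMA = 592.2 / 10 = 59.22

59.22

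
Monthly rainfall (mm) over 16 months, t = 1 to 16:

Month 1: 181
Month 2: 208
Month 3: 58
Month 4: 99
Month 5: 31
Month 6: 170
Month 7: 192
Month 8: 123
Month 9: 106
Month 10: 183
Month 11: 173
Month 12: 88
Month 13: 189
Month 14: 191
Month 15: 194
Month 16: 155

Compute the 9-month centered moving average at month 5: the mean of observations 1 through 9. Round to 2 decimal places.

129.78

Sum of periods 1–9: 181 + 208 + 58 + 99 + 31 + 170 + 192 + 123 + 106 = 1168
Divide by 9: 1168 / 9 = 129.78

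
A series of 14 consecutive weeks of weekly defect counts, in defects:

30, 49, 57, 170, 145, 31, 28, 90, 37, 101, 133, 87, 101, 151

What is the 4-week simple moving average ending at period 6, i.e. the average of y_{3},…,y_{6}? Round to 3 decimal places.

100.750

Sum of periods 3–6: 57 + 170 + 145 + 31 = 403
Divide by 4: 403 / 4 = 100.750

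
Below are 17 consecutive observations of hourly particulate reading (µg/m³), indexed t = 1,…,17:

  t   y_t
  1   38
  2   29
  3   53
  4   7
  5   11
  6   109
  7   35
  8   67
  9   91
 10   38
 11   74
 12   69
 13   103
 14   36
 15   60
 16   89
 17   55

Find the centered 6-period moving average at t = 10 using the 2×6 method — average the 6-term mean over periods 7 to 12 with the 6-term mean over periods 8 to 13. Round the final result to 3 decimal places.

68.000

Sum over 7–12: 35 + 67 + 91 + 38 + 74 + 69 = 374
Sum over 8–13: 67 + 91 + 38 + 74 + 69 + 103 = 442
CMA at t=10 = (374 + 442) / (2·6) = 816 / 12 = 68.000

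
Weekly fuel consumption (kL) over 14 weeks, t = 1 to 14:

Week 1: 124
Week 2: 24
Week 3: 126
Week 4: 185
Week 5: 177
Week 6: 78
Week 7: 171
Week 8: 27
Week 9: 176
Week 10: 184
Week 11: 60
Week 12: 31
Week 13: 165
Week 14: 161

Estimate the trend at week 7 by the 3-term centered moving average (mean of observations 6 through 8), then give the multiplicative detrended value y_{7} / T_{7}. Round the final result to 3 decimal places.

1.859

Trend T_7 = (78 + 171 + 27) / 3 = 276/3 = 92.00000
Ratio to trend: 171 / 92.00000 = 1.859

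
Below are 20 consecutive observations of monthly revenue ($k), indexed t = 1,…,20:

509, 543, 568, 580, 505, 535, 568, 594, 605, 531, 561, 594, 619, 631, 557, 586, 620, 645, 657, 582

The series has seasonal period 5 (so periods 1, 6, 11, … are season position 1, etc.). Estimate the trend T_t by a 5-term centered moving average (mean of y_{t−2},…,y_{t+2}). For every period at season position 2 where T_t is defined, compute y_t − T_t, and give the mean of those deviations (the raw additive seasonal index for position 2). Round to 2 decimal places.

Season position 2 occurs at t = 7, 12, 17 (where T_t is defined).
t=7: T_7 = 561.4000; y_7 − T_7 = 568 − 561.4000 = 6.6000
t=12: T_12 = 587.2000; y_12 − T_12 = 594 − 587.2000 = 6.8000
t=17: T_17 = 613.0000; y_17 − T_17 = 620 − 613.0000 = 7.0000
Mean deviation: (6.6000 + 6.8000 + 7.0000) / 3 = 6.80

6.80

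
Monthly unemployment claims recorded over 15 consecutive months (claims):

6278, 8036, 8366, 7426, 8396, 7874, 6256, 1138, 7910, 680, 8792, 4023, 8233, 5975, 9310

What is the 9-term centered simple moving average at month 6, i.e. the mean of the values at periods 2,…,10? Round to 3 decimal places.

Sum of periods 2–10: 8036 + 8366 + 7426 + 8396 + 7874 + 6256 + 1138 + 7910 + 680 = 56082
Divide by 9: 56082 / 9 = 6231.333

6231.333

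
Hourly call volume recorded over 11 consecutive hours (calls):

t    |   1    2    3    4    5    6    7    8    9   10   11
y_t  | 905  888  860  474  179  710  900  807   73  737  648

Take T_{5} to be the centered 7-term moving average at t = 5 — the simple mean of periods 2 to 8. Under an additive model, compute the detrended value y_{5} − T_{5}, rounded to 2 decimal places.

-509.29

Trend T_5 = (888 + 860 + 474 + 179 + 710 + 900 + 807) / 7 = 4818/7 = 688.2857
Detrended value: 179 − 688.2857 = -509.29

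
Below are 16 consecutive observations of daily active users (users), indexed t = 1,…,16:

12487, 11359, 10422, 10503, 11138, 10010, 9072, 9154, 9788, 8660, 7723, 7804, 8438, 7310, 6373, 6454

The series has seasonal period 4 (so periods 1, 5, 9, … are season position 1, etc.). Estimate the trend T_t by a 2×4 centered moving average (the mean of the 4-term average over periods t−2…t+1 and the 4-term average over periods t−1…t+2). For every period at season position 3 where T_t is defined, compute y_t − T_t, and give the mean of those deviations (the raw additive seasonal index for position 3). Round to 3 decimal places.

-602.292

Season position 3 occurs at t = 3, 7, 11 (where T_t is defined).
t=3: T_3 = 11024.12500; y_3 − T_3 = 10422 − 11024.12500 = -602.12500
t=7: T_7 = 9674.75000; y_7 − T_7 = 9072 − 9674.75000 = -602.75000
t=11: T_11 = 8325.00000; y_11 − T_11 = 7723 − 8325.00000 = -602.00000
Mean deviation: (-602.12500 + -602.75000 + -602.00000) / 3 = -602.292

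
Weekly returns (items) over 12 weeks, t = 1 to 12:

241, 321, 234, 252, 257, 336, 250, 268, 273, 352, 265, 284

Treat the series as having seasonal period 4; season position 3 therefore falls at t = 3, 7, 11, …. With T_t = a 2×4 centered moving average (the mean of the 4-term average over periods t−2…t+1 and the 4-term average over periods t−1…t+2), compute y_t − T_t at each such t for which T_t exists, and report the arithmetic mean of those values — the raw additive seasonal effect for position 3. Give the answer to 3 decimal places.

-29.875

Season position 3 occurs at t = 3, 7 (where T_t is defined).
t=3: T_3 = 264.00000; y_3 − T_3 = 234 − 264.00000 = -30.00000
t=7: T_7 = 279.75000; y_7 − T_7 = 250 − 279.75000 = -29.75000
Mean deviation: (-30.00000 + -29.75000) / 2 = -29.875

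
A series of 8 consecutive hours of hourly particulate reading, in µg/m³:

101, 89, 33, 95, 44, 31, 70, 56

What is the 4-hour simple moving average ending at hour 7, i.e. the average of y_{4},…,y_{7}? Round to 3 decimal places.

60.000

Sum of periods 4–7: 95 + 44 + 31 + 70 = 240
Divide by 4: 240 / 4 = 60.000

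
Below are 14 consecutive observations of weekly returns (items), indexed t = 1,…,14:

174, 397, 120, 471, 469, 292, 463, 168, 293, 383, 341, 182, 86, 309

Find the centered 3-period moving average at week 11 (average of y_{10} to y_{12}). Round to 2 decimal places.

Sum of periods 10–12: 383 + 341 + 182 = 906
Divide by 3: 906 / 3 = 302.00

302.00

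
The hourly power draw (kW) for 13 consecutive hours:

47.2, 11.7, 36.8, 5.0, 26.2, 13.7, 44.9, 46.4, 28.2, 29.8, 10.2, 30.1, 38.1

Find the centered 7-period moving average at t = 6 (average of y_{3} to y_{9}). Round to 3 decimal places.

Sum of periods 3–9: 36.8 + 5.0 + 26.2 + 13.7 + 44.9 + 46.4 + 28.2 = 201.2
Divide by 7: 201.2 / 7 = 28.743

28.743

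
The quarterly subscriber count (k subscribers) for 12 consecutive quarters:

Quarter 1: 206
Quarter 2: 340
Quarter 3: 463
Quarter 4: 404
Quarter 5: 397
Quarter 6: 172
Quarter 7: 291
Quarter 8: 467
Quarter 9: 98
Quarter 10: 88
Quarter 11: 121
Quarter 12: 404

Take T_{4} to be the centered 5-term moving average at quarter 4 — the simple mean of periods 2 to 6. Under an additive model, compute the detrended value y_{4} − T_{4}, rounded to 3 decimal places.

48.800

Trend T_4 = (340 + 463 + 404 + 397 + 172) / 5 = 1776/5 = 355.20000
Detrended value: 404 − 355.20000 = 48.800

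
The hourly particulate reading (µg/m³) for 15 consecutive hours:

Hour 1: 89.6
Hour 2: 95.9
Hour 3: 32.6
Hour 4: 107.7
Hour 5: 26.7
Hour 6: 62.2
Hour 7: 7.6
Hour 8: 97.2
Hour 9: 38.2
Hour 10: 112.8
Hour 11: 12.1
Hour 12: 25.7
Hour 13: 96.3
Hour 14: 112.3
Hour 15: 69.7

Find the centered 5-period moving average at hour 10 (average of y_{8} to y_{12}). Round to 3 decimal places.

Sum of periods 8–12: 97.2 + 38.2 + 112.8 + 12.1 + 25.7 = 286.0
Divide by 5: 286.0 / 5 = 57.200

57.200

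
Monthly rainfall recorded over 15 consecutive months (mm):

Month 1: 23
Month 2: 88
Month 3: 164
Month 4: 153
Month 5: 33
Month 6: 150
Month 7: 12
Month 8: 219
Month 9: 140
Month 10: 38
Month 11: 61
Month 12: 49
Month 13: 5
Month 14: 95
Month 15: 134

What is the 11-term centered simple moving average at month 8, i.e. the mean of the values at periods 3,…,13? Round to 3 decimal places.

93.091

Sum of periods 3–13: 164 + 153 + 33 + 150 + 12 + 219 + 140 + 38 + 61 + 49 + 5 = 1024
Divide by 11: 1024 / 11 = 93.091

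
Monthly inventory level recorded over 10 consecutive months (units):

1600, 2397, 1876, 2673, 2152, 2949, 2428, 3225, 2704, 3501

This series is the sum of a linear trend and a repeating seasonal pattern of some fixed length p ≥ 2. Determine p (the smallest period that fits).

First differences y_{t+1} − y_t: 797, -521, 797, -521, 797, -521, …
The difference pattern repeats every 2 terms and not for any smaller step, so p = 2.

2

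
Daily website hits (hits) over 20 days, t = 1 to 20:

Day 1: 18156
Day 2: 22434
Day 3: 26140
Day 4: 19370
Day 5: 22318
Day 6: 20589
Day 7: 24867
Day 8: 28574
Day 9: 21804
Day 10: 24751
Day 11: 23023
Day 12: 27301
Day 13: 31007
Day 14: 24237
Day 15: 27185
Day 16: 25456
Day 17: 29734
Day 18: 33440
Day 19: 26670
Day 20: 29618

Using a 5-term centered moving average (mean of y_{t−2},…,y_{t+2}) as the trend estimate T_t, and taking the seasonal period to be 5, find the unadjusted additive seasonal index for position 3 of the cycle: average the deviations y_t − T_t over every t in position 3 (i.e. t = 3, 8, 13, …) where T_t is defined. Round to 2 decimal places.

Season position 3 occurs at t = 3, 8, 13, 18 (where T_t is defined).
t=3: T_3 = 21683.6000; y_3 − T_3 = 26140 − 21683.6000 = 4456.4000
t=8: T_8 = 24117.0000; y_8 − T_8 = 28574 − 24117.0000 = 4457.0000
t=13: T_13 = 26550.6000; y_13 − T_13 = 31007 − 26550.6000 = 4456.4000
t=18: T_18 = 28983.6000; y_18 − T_18 = 33440 − 28983.6000 = 4456.4000
Mean deviation: (4456.4000 + 4457.0000 + 4456.4000 + 4456.4000) / 4 = 4456.55

4456.55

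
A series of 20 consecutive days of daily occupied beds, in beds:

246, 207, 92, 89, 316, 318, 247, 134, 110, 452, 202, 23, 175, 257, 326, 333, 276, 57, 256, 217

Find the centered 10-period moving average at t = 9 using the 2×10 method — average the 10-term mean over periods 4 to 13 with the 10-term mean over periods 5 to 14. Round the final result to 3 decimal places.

215.000

Sum over 4–13: 89 + 316 + 318 + 247 + 134 + 110 + 452 + 202 + 23 + 175 = 2066
Sum over 5–14: 316 + 318 + 247 + 134 + 110 + 452 + 202 + 23 + 175 + 257 = 2234
CMA at t=9 = (2066 + 2234) / (2·10) = 4300 / 20 = 215.000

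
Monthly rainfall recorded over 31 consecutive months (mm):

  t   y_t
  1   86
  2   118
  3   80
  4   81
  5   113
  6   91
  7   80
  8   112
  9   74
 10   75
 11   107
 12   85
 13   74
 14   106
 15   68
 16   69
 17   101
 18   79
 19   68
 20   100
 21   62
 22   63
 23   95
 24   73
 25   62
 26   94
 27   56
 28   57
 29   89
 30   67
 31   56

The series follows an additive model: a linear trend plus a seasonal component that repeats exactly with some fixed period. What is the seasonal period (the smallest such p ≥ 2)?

6

First differences y_{t+1} − y_t: 32, -38, 1, 32, -22, -11, 32, -38, 1, 32, -22, -11, 32, -38, …
The difference pattern repeats every 6 terms and not for any smaller step, so p = 6.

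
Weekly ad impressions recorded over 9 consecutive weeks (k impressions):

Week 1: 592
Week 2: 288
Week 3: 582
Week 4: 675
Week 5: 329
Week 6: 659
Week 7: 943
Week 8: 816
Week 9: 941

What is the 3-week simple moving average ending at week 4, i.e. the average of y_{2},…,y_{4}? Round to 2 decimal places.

Sum of periods 2–4: 288 + 582 + 675 = 1545
Divide by 3: 1545 / 3 = 515.00

515.00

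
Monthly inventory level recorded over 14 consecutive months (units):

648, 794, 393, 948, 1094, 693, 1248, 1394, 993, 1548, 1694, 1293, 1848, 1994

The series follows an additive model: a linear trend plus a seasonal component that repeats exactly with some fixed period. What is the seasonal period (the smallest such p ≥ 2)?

3

First differences y_{t+1} − y_t: 146, -401, 555, 146, -401, 555, 146, -401, …
The difference pattern repeats every 3 terms and not for any smaller step, so p = 3.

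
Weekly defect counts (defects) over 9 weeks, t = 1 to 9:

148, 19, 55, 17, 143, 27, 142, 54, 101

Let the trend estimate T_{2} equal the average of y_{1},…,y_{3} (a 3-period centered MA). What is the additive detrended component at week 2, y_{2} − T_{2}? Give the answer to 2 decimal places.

-55.00

Trend T_2 = (148 + 19 + 55) / 3 = 222/3 = 74.0000
Detrended value: 19 − 74.0000 = -55.00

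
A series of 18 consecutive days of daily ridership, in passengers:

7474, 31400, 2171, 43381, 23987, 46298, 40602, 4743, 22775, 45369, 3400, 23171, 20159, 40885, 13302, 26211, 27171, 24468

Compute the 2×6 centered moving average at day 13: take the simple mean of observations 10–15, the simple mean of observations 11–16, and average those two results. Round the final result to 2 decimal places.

Sum over 10–15: 45369 + 3400 + 23171 + 20159 + 40885 + 13302 = 146286
Sum over 11–16: 3400 + 23171 + 20159 + 40885 + 13302 + 26211 = 127128
CMA at t=13 = (146286 + 127128) / (2·6) = 273414 / 12 = 22784.50

22784.50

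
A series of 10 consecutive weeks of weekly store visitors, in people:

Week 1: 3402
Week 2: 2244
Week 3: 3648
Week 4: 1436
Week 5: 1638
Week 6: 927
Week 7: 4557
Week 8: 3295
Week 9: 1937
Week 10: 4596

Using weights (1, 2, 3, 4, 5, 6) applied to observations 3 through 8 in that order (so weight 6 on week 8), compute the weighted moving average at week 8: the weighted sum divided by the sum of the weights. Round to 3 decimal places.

2747.476

Weighted sum: 1·3648 + 2·1436 + 3·1638 + 4·927 + 5·4557 + 6·3295 = 3648 + 2872 + 4914 + 3708 + 22785 + 19770 = 57697
Weight total: 1 + 2 + 3 + 4 + 5 + 6 = 21
WMA = 57697 / 21 = 2747.476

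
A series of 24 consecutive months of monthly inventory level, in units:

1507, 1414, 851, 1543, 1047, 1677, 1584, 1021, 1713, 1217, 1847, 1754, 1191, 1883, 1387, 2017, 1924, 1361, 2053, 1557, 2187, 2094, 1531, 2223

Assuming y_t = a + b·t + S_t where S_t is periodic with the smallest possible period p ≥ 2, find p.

First differences y_{t+1} − y_t: -93, -563, 692, -496, 630, -93, -563, 692, -496, 630, -93, -563, …
The difference pattern repeats every 5 terms and not for any smaller step, so p = 5.

5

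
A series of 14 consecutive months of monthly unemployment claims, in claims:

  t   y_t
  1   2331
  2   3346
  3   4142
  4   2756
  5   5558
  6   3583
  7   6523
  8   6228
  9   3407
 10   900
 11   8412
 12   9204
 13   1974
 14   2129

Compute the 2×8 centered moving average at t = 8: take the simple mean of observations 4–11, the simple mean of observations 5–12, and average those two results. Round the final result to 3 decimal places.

Sum over 4–11: 2756 + 5558 + 3583 + 6523 + 6228 + 3407 + 900 + 8412 = 37367
Sum over 5–12: 5558 + 3583 + 6523 + 6228 + 3407 + 900 + 8412 + 9204 = 43815
CMA at t=8 = (37367 + 43815) / (2·8) = 81182 / 16 = 5073.875

5073.875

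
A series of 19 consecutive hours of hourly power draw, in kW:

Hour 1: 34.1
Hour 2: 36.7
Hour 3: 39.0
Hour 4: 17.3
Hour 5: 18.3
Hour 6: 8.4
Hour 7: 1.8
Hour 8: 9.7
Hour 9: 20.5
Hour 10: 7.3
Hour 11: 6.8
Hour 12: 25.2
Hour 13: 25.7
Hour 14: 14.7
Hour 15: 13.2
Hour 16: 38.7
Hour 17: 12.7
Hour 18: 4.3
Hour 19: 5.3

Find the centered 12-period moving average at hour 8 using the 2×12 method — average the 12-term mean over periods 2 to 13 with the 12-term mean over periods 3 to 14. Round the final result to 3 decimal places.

17.142

Sum over 2–13: 36.7 + 39.0 + 17.3 + 18.3 + 8.4 + 1.8 + 9.7 + 20.5 + 7.3 + 6.8 + 25.2 + 25.7 = 216.7
Sum over 3–14: 39.0 + 17.3 + 18.3 + 8.4 + 1.8 + 9.7 + 20.5 + 7.3 + 6.8 + 25.2 + 25.7 + 14.7 = 194.7
CMA at t=8 = (216.7 + 194.7) / (2·12) = 411.4 / 24 = 17.142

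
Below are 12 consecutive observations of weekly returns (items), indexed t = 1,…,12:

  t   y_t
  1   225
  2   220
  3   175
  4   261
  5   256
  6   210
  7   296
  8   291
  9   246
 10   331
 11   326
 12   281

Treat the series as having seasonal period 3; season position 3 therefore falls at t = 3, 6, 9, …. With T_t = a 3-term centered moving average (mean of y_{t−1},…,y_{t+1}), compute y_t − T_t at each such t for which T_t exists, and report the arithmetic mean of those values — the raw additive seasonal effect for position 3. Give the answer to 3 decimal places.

-43.667

Season position 3 occurs at t = 3, 6, 9 (where T_t is defined).
t=3: T_3 = 218.66667; y_3 − T_3 = 175 − 218.66667 = -43.66667
t=6: T_6 = 254.00000; y_6 − T_6 = 210 − 254.00000 = -44.00000
t=9: T_9 = 289.33333; y_9 − T_9 = 246 − 289.33333 = -43.33333
Mean deviation: (-43.66667 + -44.00000 + -43.33333) / 3 = -43.667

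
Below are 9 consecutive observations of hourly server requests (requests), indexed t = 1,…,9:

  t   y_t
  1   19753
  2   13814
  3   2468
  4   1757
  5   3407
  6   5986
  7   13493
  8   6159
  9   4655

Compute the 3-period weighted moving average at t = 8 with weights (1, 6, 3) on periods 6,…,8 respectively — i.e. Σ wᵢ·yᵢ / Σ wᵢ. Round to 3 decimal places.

10542.100

Weighted sum: 1·5986 + 6·13493 + 3·6159 = 5986 + 80958 + 18477 = 105421
Weight total: 1 + 6 + 3 = 10
WMA = 105421 / 10 = 10542.100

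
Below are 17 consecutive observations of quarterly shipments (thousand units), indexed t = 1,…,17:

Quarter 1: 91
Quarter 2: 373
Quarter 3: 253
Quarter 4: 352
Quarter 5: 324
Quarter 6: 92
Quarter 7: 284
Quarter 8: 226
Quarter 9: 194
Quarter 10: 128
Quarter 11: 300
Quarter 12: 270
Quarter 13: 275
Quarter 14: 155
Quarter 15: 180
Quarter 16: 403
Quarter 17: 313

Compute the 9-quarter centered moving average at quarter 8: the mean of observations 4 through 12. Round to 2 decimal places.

Sum of periods 4–12: 352 + 324 + 92 + 284 + 226 + 194 + 128 + 300 + 270 = 2170
Divide by 9: 2170 / 9 = 241.11

241.11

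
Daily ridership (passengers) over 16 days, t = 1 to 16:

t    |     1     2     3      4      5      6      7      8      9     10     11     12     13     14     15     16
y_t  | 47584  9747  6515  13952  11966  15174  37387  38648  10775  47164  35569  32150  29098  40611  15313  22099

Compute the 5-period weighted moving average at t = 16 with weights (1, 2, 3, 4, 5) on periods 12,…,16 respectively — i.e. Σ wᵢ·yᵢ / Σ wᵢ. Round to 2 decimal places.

Weighted sum: 1·32150 + 2·29098 + 3·40611 + 4·15313 + 5·22099 = 32150 + 58196 + 121833 + 61252 + 110495 = 383926
Weight total: 1 + 2 + 3 + 4 + 5 = 15
WMA = 383926 / 15 = 25595.07

25595.07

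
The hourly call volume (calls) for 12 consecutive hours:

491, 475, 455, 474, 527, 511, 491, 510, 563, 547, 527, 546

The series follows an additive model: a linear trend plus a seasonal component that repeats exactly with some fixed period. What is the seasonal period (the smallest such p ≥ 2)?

First differences y_{t+1} − y_t: -16, -20, 19, 53, -16, -20, 19, 53, -16, -20, …
The difference pattern repeats every 4 terms and not for any smaller step, so p = 4.

4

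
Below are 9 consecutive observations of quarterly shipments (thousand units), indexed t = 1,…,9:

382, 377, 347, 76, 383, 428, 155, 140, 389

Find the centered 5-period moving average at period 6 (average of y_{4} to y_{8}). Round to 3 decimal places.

Sum of periods 4–8: 76 + 383 + 428 + 155 + 140 = 1182
Divide by 5: 1182 / 5 = 236.400

236.400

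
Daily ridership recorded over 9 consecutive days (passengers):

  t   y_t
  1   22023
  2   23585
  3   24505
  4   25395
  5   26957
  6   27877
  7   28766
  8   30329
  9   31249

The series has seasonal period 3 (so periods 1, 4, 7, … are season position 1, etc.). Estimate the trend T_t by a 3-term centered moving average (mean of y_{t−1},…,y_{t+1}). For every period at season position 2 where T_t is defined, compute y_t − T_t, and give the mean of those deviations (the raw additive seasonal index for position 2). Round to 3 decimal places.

Season position 2 occurs at t = 2, 5, 8 (where T_t is defined).
t=2: T_2 = 23371.00000; y_2 − T_2 = 23585 − 23371.00000 = 214.00000
t=5: T_5 = 26743.00000; y_5 − T_5 = 26957 − 26743.00000 = 214.00000
t=8: T_8 = 30114.66667; y_8 − T_8 = 30329 − 30114.66667 = 214.33333
Mean deviation: (214.00000 + 214.00000 + 214.33333) / 3 = 214.111

214.111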